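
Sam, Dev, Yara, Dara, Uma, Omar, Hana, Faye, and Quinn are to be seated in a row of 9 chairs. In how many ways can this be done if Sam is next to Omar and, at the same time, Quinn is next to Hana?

20160

Treat {Sam,Omar} as one block (2 orders) and {Quinn,Hana} as another (2 orders).
That leaves 7 units to arrange: 2 × 2 × 7! = 4 × 5040 = 20160.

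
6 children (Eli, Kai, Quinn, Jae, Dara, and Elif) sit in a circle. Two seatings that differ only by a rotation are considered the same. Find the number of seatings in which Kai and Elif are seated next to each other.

48

Glue Kai and Elif into a block (2 internal orders). Seating 5 units around a circle gives (4)! arrangements.
So 2 × (4)! = 2 × 24 = 48.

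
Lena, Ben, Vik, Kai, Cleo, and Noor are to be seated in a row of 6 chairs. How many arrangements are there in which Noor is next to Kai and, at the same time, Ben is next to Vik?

Treat {Noor,Kai} as one block (2 orders) and {Ben,Vik} as another (2 orders).
That leaves 4 units to arrange: 2 × 2 × 4! = 4 × 24 = 96.

96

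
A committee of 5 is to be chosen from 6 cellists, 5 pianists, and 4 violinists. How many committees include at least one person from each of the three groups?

2170

With no constraint there are C(15,5) = 3003 possible selections.
Selections missing a whole group: no cellists → C(9,5) = 126; no pianists → C(10,5) = 252; no violinists → C(11,5) = 462.
Add back selections omitting two groups (i.e. drawn from a single group): C(6,5) + C(5,5) + C(4,5) = 7.
By inclusion–exclusion: 3003 − 840 + 7 = 2170.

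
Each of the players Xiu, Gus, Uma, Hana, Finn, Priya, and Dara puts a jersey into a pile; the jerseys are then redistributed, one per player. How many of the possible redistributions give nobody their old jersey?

1854

Count assignments avoiding every fixed point. For any j of the 7 players fixed to their old jersey, the other 7−j can be arranged in (7−j)! ways.
By inclusion–exclusion this is Σ_{j=0}^{7} (−1)^j C(7,j)·(7−j)!.
Computing: 5040 − 5040 + 2520 − 840 + 210 − 42 + 7 − 1 = 1854.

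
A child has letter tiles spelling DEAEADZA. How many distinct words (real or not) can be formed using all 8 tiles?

DEAEADZA has 8 letters with A appearing 3 times, D appearing twice, and E appearing twice.
The number of distinct arrangements is 8!/(3!·2!·2!) = 40320/24 = 1680.

1680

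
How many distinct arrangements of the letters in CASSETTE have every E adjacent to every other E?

1260

Treat the 2 copies of E as a single block. The multiset to arrange is then {EE, A, C, S, S, T, T}, 7 items in all.
That gives (7)!/(2!·2!) = 1260 arrangements.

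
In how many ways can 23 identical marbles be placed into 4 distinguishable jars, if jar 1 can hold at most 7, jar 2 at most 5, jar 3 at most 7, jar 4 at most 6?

By stars and bars, unrestricted non-negative solutions to x_1+…+x_4 = 23 number C(23+3,3) = 2600.
Subtract solutions that violate a single cap (substitute x_i' = x_i − (cap_i+1)): x_1 ≥ 8 gives C(18,3) = 816; x_2 ≥ 6 gives C(20,3) = 1140; x_3 ≥ 8 gives C(18,3) = 816; x_4 ≥ 7 gives C(19,3) = 969. Together 3741.
Add back pairs where two caps are both exceeded: 220 + 120 + 165 + 220 + 286 + 165 = 1176.
Subtract triples: 4 + 10 + 1 + 10 = 25.
By inclusion–exclusion the count is 2600 − 3741 + 1176 − 25 = 10.

10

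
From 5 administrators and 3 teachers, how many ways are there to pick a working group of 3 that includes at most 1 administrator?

16

Split by how many administrators are chosen (0 through 1).
Sum: C(5,0)·C(3,3) + C(5,1)·C(3,2) = 1 + 15 = 16.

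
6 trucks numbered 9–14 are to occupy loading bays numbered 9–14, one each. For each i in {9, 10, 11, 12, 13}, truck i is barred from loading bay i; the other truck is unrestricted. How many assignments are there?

Let Aᵢ (for 9 ≤ i ≤ 13) be the placements that put truck i in its forbidden loading bay. Any j of these fix j positions, leaving (6−j)! ways to fill the rest, and there are C(5,j) ways to pick which j.
By inclusion–exclusion, the number of valid placements is Σ_{j=0}^{5} (−1)^j C(5,j)·(6−j)!.
Computing: 720 − 600 + 240 − 60 + 10 − 1 = 309.

309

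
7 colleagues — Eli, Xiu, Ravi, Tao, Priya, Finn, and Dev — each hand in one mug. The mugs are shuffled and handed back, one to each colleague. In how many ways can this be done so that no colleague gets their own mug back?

1854

Count assignments avoiding every fixed point. For any j of the 7 colleagues fixed to their own mug, the other 7−j can be arranged in (7−j)! ways.
By inclusion–exclusion this is Σ_{j=0}^{7} (−1)^j C(7,j)·(7−j)!.
Computing: 5040 − 5040 + 2520 − 840 + 210 − 42 + 7 − 1 = 1854.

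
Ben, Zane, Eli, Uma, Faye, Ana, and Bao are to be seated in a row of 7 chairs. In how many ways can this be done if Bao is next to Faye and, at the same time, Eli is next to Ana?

Treat {Bao,Faye} as one block (2 orders) and {Eli,Ana} as another (2 orders).
That leaves 5 units to arrange: 2 × 2 × 5! = 4 × 120 = 480.

480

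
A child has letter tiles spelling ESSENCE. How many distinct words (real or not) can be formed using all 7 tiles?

420

Letter multiplicities in ESSENCE: C×1, E×3, N×1, S×2.
So there are 7! / (3!·2!) = 420 distinguishable arrangements.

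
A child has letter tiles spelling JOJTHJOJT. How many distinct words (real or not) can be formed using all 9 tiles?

Letter multiplicities in JOJTHJOJT: H×1, J×4, O×2, T×2.
The number of distinct arrangements is 9!/(4!·2!·2!) = 362880/96 = 3780.

3780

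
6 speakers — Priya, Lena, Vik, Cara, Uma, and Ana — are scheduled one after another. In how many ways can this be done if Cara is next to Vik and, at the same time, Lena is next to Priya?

96

Treat {Cara,Vik} as one block (2 orders) and {Lena,Priya} as another (2 orders).
That leaves 4 units to arrange: 2 × 2 × 4! = 4 × 24 = 96.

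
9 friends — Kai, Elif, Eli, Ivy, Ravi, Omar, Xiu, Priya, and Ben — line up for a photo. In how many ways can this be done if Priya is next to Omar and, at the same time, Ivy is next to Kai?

20160

Treat {Priya,Omar} as one block (2 orders) and {Ivy,Kai} as another (2 orders).
That leaves 7 units to arrange: 2 × 2 × 7! = 4 × 5040 = 20160.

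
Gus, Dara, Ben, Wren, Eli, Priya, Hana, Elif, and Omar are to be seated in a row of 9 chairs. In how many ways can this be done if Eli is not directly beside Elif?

Of the 9! = 362880 arrangements, those with Eli and Elif adjacent number 2 × 8! = 80640 (treat the pair as a block with 2 internal orders).
Complementary counting: 362880 − 80640 = 282240.

282240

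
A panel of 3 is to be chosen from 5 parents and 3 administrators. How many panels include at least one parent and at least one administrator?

With no constraint there are C(8,3) = 56 possible selections.
Subtract selections that omit an entire group: no parents → C(3,3) = 1; no administrators → C(5,3) = 10.
Both groups omitted at once is impossible, so 56 − 11 = 45.

45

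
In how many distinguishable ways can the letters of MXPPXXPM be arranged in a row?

Letter multiplicities in MXPPXXPM: M×2, P×3, X×3.
Dividing 8! = 40320 by 3!·3!·2! = 72 for the repeated letters gives 560.

560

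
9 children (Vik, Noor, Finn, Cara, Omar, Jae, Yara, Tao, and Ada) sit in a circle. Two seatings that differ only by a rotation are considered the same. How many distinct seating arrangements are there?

40320

Fix one person's seat to break rotational symmetry; the remaining 8 people can be arranged in (8)! = 40320 ways.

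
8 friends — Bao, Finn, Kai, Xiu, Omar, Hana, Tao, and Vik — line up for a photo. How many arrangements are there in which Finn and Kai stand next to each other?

Treat {Finn, Kai} as a single unit. There are 7 units to order, and the pair itself can be ordered 2 ways.
So the count is 2·(7)! = 10080.

10080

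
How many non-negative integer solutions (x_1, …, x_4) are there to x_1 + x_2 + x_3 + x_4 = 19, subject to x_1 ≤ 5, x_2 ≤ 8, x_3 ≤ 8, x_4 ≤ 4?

79

Without the upper bounds there are C(22,3) = 1540 ways to split 19 among 4 variables.
Subtract solutions that violate a single cap (substitute x_i' = x_i − (cap_i+1)): x_1 ≥ 6 gives C(16,3) = 560; x_2 ≥ 9 gives C(13,3) = 286; x_3 ≥ 9 gives C(13,3) = 286; x_4 ≥ 5 gives C(17,3) = 680. Together 1812.
Add back pairs where two caps are both exceeded: 35 + 35 + 165 + 4 + 56 + 56 = 351.
By inclusion–exclusion the count is 1540 − 1812 + 351 = 79.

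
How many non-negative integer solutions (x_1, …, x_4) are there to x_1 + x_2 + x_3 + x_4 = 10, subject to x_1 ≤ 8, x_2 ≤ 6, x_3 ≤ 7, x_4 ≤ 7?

By stars and bars, unrestricted non-negative solutions to x_1+…+x_4 = 10 number C(10+3,3) = 286.
Subtract solutions that violate a single cap (substitute x_i' = x_i − (cap_i+1)): x_1 ≥ 9 gives C(4,3) = 4; x_2 ≥ 7 gives C(6,3) = 20; x_3 ≥ 8 gives C(5,3) = 10; x_4 ≥ 8 gives C(5,3) = 10. Together 44.
No two caps can be exceeded simultaneously, so the pair terms are all 0.
By inclusion–exclusion the count is 286 − 44 + 0 = 242.

242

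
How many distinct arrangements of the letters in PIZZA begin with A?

With the first slot taken by A, it remains to arrange the other 4 letters (PIZZ).
Those 4 letters have Z appearing twice, giving (4)!/(2!) = 12.

12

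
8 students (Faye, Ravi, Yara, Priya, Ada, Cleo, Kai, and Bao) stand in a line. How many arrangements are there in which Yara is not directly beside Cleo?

There are 8! = 40320 arrangements in all. If Yara and Cleo are adjacent, merging them into one block gives 2·(7)! = 10080 arrangements.
Complementary counting: 40320 − 10080 = 30240.

30240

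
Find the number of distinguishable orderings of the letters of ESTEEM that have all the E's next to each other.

Treat the 3 copies of E as a single block. The multiset to arrange is then {EEE, M, S, T}, 4 items in all.
All 4 items are distinct, so there are (4)! = 24 arrangements.

24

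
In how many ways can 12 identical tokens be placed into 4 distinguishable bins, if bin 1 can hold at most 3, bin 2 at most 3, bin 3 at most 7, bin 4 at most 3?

32

Without the upper bounds there are C(15,3) = 455 ways to split 12 among 4 bins.
Subtract solutions that violate a single cap (substitute x_i' = x_i − (cap_i+1)): x_1 ≥ 4 gives C(11,3) = 165; x_2 ≥ 4 gives C(11,3) = 165; x_3 ≥ 8 gives C(7,3) = 35; x_4 ≥ 4 gives C(11,3) = 165. Together 530.
Add back pairs where two caps are both exceeded: 35 + 1 + 35 + 1 + 35 + 1 = 108.
Subtract triples: 0 + 1 + 0 + 0 = 1.
By inclusion–exclusion the count is 455 − 530 + 108 − 1 = 32.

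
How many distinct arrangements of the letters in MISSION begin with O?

180

With the first slot taken by O, it remains to arrange the other 6 letters (MISSIN).
Those 6 letters have I appearing twice and S appearing twice, giving (6)!/(2!·2!) = 180.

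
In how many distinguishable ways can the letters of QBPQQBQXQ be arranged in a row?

1512

QBPQQBQXQ has 9 letters with B appearing twice and Q appearing 5 times.
So there are 9! / (5!·2!) = 1512 distinguishable arrangements.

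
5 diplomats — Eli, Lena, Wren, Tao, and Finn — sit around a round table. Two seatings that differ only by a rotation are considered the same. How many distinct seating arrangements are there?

24

Fix one person's seat to break rotational symmetry; the remaining 4 people can be arranged in (4)! = 24 ways.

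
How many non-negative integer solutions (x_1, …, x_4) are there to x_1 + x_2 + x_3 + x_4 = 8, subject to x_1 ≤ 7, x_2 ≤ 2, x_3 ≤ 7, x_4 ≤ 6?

103

By stars and bars, unrestricted non-negative solutions to x_1+…+x_4 = 8 number C(8+3,3) = 165.
Subtract solutions that violate a single cap (substitute x_i' = x_i − (cap_i+1)): x_1 ≥ 8 gives C(3,3) = 1; x_2 ≥ 3 gives C(8,3) = 56; x_3 ≥ 8 gives C(3,3) = 1; x_4 ≥ 7 gives C(4,3) = 4. Together 62.
No two caps can be exceeded simultaneously, so the pair terms are all 0.
By inclusion–exclusion the count is 165 − 62 + 0 = 103.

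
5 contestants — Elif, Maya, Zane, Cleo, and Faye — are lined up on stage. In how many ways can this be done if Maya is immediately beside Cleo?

48

Treat {Maya, Cleo} as a single unit. There are 4 units to order, and the pair itself can be ordered 2 ways.
That gives 2 × 4! = 2 × 24 = 48.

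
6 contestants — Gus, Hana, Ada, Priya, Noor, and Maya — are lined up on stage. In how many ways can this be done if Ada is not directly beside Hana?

There are 6! = 720 arrangements in all. If Ada and Hana are adjacent, merging them into one block gives 2·(5)! = 240 arrangements.
So 720 − 240 = 480 arrangements keep them apart.

480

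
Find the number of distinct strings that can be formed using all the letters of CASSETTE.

5040

The 8 letters of CASSETTE have repeats: E appearing twice, S appearing twice, and T appearing twice.
So there are 8! / (2!·2!·2!) = 5040 distinguishable arrangements.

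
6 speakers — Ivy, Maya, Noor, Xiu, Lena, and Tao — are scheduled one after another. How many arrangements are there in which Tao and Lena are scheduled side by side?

240

Place the 4 others and the Tao-Lena pair as 5 objects in a line; the pair has 2 internal arrangements.
So the count is 2·(5)! = 240.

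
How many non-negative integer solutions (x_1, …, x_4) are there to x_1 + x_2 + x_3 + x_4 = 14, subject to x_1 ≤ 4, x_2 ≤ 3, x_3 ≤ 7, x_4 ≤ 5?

51

Without the upper bounds there are C(17,3) = 680 ways to split 14 among 4 variables.
Subtract solutions that violate a single cap (substitute x_i' = x_i − (cap_i+1)): x_1 ≥ 5 gives C(12,3) = 220; x_2 ≥ 4 gives C(13,3) = 286; x_3 ≥ 8 gives C(9,3) = 84; x_4 ≥ 6 gives C(11,3) = 165. Together 755.
Add back pairs where two caps are both exceeded: 56 + 4 + 20 + 10 + 35 + 1 = 126.
By inclusion–exclusion the count is 680 − 755 + 126 = 51.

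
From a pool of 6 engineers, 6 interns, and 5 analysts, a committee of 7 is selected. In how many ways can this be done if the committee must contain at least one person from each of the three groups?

Unrestricted: C(17,7) = 19448 ways to pick any 7 of the 17.
Selections missing a whole group: no engineers → C(11,7) = 330; no interns → C(11,7) = 330; no analysts → C(12,7) = 792.
Add back selections omitting two groups (i.e. drawn from a single group): C(6,7) + C(6,7) + C(5,7) = 0.
By inclusion–exclusion: 19448 − 1452 + 0 = 17996.

17996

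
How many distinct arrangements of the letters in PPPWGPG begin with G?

30

Fix G in the first position and arrange the remaining 6 letters.
Those 6 letters have P appearing 4 times, giving (6)!/(4!) = 30.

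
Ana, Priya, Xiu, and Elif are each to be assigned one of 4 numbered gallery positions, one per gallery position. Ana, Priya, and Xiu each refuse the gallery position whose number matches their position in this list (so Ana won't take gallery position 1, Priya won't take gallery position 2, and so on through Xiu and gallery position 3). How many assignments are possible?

Let Aᵢ (for i ∈ {1, 2, 3}) be the placements that put person i in their forbidden gallery position. Any j of these fix j positions, leaving (4−j)! ways to fill the rest, and there are C(3,j) ways to pick which j.
By inclusion–exclusion, the number of valid placements is Σ_{j=0}^{3} (−1)^j C(3,j)·(4−j)!.
Computing: 24 − 18 + 6 − 1 = 11.

11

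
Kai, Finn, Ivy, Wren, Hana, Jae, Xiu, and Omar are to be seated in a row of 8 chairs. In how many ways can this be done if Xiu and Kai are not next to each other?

30240

There are 8! = 40320 arrangements in all. If Xiu and Kai are adjacent, merging them into one block gives 2·(7)! = 10080 arrangements.
Complementary counting: 40320 − 10080 = 30240.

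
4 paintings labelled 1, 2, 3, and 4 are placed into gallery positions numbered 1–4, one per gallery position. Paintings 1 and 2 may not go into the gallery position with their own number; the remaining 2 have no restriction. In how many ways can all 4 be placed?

Let Aᵢ (for i ∈ {1, 2}) be the placements that put painting i in its forbidden gallery position. Any j of these fix j positions, leaving (4−j)! ways to fill the rest, and there are C(2,j) ways to pick which j.
By inclusion–exclusion, the number of valid placements is Σ_{j=0}^{2} (−1)^j C(2,j)·(4−j)!.
Computing: 24 − 12 + 2 = 14.

14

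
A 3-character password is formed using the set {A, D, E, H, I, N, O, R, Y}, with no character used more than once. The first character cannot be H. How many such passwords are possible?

The first character has 9−1 = 8 choices (anything except H).
The remaining 2 characters are filled from the other 8 symbols without repetition: 8 × 7 = 56.
Total: 8 × 56 = 448.

448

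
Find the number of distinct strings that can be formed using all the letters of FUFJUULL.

The 8 letters of FUFJUULL have repeats: F appearing twice, L appearing twice, and U appearing 3 times.
The number of distinct arrangements is 8!/(3!·2!·2!) = 40320/24 = 1680.

1680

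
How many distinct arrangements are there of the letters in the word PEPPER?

The 6 letters of PEPPER have repeats: E appearing twice and P appearing 3 times.
So there are 6! / (3!·2!) = 60 distinguishable arrangements.

60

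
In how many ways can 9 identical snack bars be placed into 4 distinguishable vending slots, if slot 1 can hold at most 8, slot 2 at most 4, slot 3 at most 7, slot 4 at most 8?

179

Without the upper bounds there are C(12,3) = 220 ways to split 9 among 4 vending slots.
Subtract solutions that violate a single cap (substitute x_i' = x_i − (cap_i+1)): x_1 ≥ 9 gives C(3,3) = 1; x_2 ≥ 5 gives C(7,3) = 35; x_3 ≥ 8 gives C(4,3) = 4; x_4 ≥ 9 gives C(3,3) = 1. Together 41.
No two caps can be exceeded simultaneously, so the pair terms are all 0.
By inclusion–exclusion the count is 220 − 41 + 0 = 179.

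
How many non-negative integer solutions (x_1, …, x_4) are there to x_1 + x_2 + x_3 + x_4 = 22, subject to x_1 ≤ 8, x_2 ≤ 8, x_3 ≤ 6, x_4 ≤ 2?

10

Ignoring the caps, the number of non-negative solutions to x_1+…+x_4 = 22 is C(25,3) = 2300.
Subtract solutions that violate a single cap (substitute x_i' = x_i − (cap_i+1)): x_1 ≥ 9 gives C(16,3) = 560; x_2 ≥ 9 gives C(16,3) = 560; x_3 ≥ 7 gives C(18,3) = 816; x_4 ≥ 3 gives C(22,3) = 1540. Together 3476.
Add back pairs where two caps are both exceeded: 35 + 84 + 286 + 84 + 286 + 455 = 1230.
Subtract triples: 0 + 4 + 20 + 20 = 44.
By inclusion–exclusion the count is 2300 − 3476 + 1230 − 44 = 10.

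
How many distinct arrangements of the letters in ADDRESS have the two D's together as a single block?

Treat the 2 copies of D as a single block. The multiset to arrange is then {DD, A, E, R, S, S}, 6 items in all.
That gives (6)!/(2!) = 360 arrangements.

360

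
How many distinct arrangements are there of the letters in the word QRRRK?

QRRRK has 5 letters with R appearing 3 times.
The number of distinct arrangements is 5!/(3!) = 120/6 = 20.

20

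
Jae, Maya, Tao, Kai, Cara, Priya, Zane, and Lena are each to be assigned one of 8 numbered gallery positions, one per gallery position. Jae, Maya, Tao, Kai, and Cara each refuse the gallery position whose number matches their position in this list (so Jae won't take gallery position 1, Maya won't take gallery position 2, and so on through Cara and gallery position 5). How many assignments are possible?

Let Aᵢ (for 1 ≤ i ≤ 5) be the placements that put person i in their forbidden gallery position. Any j of these fix j positions, leaving (8−j)! ways to fill the rest, and there are C(5,j) ways to pick which j.
By inclusion–exclusion, the number of valid placements is Σ_{j=0}^{5} (−1)^j C(5,j)·(8−j)!.
Computing: 40320 − 25200 + 7200 − 1200 + 120 − 6 = 21234.

21234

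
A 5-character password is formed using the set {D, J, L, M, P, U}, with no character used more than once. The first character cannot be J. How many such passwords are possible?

600

The first character has 6−1 = 5 choices (anything except J).
The remaining 4 characters are filled from the other 5 symbols without repetition: 5 × 4 × 3 × 2 = 120.
Total: 5 × 120 = 600.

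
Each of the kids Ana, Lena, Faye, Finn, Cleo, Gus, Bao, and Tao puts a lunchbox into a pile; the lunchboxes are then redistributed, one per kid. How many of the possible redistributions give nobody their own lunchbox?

14833

Let Aᵢ be the assignments in which kid i gets their own lunchbox. We want the size of the complement of A₁∪…∪A_8.
By inclusion–exclusion this is Σ_{j=0}^{8} (−1)^j C(8,j)·(8−j)!.
Computing: 40320 − 40320 + 20160 − 6720 + 1680 − 336 + 56 − 8 + 1 = 14833.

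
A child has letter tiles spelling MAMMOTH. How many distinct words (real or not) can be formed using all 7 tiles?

MAMMOTH has 7 letters with M appearing 3 times.
The number of distinct arrangements is 7!/(3!) = 5040/6 = 840.

840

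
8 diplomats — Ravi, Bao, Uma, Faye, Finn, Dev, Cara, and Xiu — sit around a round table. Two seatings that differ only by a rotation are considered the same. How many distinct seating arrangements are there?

5040

Around a circle, 8 distinct people have 8!/8 = (7)! = 5040 rotationally distinct seatings.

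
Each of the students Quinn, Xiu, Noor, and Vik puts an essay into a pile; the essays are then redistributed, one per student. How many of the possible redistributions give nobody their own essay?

Count assignments avoiding every fixed point. For any j of the 4 students fixed to their own essay, the other 4−j can be arranged in (4−j)! ways.
By inclusion–exclusion this is Σ_{j=0}^{4} (−1)^j C(4,j)·(4−j)!.
Computing: 24 − 24 + 12 − 4 + 1 = 9.

9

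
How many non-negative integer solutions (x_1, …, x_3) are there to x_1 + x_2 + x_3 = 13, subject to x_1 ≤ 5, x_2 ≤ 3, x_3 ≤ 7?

6

Without the upper bounds there are C(15,2) = 105 ways to split 13 among 3 variables.
Subtract solutions that violate a single cap (substitute x_i' = x_i − (cap_i+1)): x_1 ≥ 6 gives C(9,2) = 36; x_2 ≥ 4 gives C(11,2) = 55; x_3 ≥ 8 gives C(7,2) = 21. Together 112.
Add back pairs where two caps are both exceeded: 10 + 0 + 3 = 13.
By inclusion–exclusion the count is 105 − 112 + 13 = 6.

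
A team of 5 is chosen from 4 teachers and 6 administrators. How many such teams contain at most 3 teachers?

Split by how many teachers are chosen (0 through 3).
Sum: C(4,0)·C(6,5) + C(4,1)·C(6,4) + C(4,2)·C(6,3) + C(4,3)·C(6,2) = 6 + 60 + 120 + 60 = 246.

246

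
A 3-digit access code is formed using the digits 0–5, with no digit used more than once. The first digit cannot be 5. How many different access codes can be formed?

100

The first digit has 6−1 = 5 choices (anything except 5).
The remaining 2 digits are filled from the other 5 symbols without repetition: 5 × 4 = 20.
Total: 5 × 20 = 100.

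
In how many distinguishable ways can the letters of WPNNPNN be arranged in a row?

Letter multiplicities in WPNNPNN: N×4, P×2, W×1.
The number of distinct arrangements is 7!/(4!·2!) = 5040/48 = 105.

105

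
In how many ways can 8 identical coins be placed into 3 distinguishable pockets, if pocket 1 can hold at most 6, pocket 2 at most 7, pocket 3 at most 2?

20

Ignoring the caps, the number of non-negative solutions to x_1+…+x_3 = 8 is C(10,2) = 45.
Subtract solutions that violate a single cap (substitute x_i' = x_i − (cap_i+1)): x_1 ≥ 7 gives C(3,2) = 3; x_2 ≥ 8 gives C(2,2) = 1; x_3 ≥ 3 gives C(7,2) = 21. Together 25.
No two caps can be exceeded simultaneously, so the pair terms are all 0.
By inclusion–exclusion the count is 45 − 25 + 0 = 20.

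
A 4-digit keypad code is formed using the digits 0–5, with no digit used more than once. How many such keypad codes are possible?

This is a permutation of 4 out of 6: P(6,4) = 6!/2!.
That product is 6 × 5 × 4 × 3 = 360.

360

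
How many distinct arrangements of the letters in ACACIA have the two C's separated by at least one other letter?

There are 6!/(3!·2!) = 60 arrangements of ACACIA in total.
If the two C's are adjacent, glue them into one block, leaving 5 items to arrange: (5)!/(3!) = 20 ways.
Hence 60 − 20 = 40.

40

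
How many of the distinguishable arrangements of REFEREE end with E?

60

Fix E in the last position and arrange the remaining 6 letters.
Those 6 letters have E appearing 3 times and R appearing twice, giving (6)!/(3!·2!) = 60.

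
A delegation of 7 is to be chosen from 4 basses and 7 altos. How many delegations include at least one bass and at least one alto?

Total 7-person selections from all 11: C(11,7) = 330.
Subtract selections that omit an entire group: no basses → C(7,7) = 1; no altos → C(4,7) = 0.
Both groups omitted at once is impossible, so 330 − 1 = 329.

329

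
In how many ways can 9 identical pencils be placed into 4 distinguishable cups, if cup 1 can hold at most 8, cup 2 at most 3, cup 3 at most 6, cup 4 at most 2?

Ignoring the caps, the number of non-negative solutions to x_1+…+x_4 = 9 is C(12,3) = 220.
Subtract solutions that violate a single cap (substitute x_i' = x_i − (cap_i+1)): x_1 ≥ 9 gives C(3,3) = 1; x_2 ≥ 4 gives C(8,3) = 56; x_3 ≥ 7 gives C(5,3) = 10; x_4 ≥ 3 gives C(9,3) = 84. Together 151.
Add back pairs where two caps are both exceeded: 0 + 0 + 0 + 0 + 10 + 0 = 10.
By inclusion–exclusion the count is 220 − 151 + 10 = 79.

79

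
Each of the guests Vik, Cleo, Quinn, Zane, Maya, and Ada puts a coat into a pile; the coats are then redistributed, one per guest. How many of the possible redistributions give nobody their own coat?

This is the derangement count D_6: permutations of 6 items with no fixed point.
By inclusion–exclusion this is Σ_{j=0}^{6} (−1)^j C(6,j)·(6−j)!.
Computing: 720 − 720 + 360 − 120 + 30 − 6 + 1 = 265.

265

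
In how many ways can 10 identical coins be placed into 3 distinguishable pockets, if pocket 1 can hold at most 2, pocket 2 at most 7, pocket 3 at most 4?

9

Ignoring the caps, the number of non-negative solutions to x_1+…+x_3 = 10 is C(12,2) = 66.
Subtract solutions that violate a single cap (substitute x_i' = x_i − (cap_i+1)): x_1 ≥ 3 gives C(9,2) = 36; x_2 ≥ 8 gives C(4,2) = 6; x_3 ≥ 5 gives C(7,2) = 21. Together 63.
Add back pairs where two caps are both exceeded: 0 + 6 + 0 = 6.
By inclusion–exclusion the count is 66 − 63 + 6 = 9.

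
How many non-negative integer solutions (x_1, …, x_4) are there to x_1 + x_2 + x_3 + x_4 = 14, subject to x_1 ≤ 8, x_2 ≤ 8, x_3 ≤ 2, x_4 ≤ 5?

115

Without the upper bounds there are C(17,3) = 680 ways to split 14 among 4 variables.
Subtract solutions that violate a single cap (substitute x_i' = x_i − (cap_i+1)): x_1 ≥ 9 gives C(8,3) = 56; x_2 ≥ 9 gives C(8,3) = 56; x_3 ≥ 3 gives C(14,3) = 364; x_4 ≥ 6 gives C(11,3) = 165. Together 641.
Add back pairs where two caps are both exceeded: 0 + 10 + 0 + 10 + 0 + 56 = 76.
By inclusion–exclusion the count is 680 − 641 + 76 = 115.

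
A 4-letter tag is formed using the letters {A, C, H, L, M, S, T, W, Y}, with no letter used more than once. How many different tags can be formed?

With no repetition, fill the 4 letters in order: 9 choices, then 8, down to 6.
That product is 9 × 8 × 7 × 6 = 3024.

3024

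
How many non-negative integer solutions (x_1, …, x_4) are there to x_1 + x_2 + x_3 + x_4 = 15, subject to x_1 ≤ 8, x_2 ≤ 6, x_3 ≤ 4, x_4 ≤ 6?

164

Ignoring the caps, the number of non-negative solutions to x_1+…+x_4 = 15 is C(18,3) = 816.
Subtract solutions that violate a single cap (substitute x_i' = x_i − (cap_i+1)): x_1 ≥ 9 gives C(9,3) = 84; x_2 ≥ 7 gives C(11,3) = 165; x_3 ≥ 5 gives C(13,3) = 286; x_4 ≥ 7 gives C(11,3) = 165. Together 700.
Add back pairs where two caps are both exceeded: 0 + 4 + 0 + 20 + 4 + 20 = 48.
By inclusion–exclusion the count is 816 − 700 + 48 = 164.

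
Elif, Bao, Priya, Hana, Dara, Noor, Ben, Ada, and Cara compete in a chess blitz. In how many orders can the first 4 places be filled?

There are 9 choices for 1st place, 8 for 2nd, and so on down to 6 for position 4.
That gives 9 × 8 × 7 × 6 = 3024.

3024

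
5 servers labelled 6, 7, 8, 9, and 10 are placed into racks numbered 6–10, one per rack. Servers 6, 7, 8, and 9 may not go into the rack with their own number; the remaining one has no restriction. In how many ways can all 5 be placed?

53

Let Aᵢ (for 6 ≤ i ≤ 9) be the placements that put server i in its forbidden rack. Any j of these fix j positions, leaving (5−j)! ways to fill the rest, and there are C(4,j) ways to pick which j.
By inclusion–exclusion, the number of valid placements is Σ_{j=0}^{4} (−1)^j C(4,j)·(5−j)!.
Computing: 120 − 96 + 36 − 8 + 1 = 53.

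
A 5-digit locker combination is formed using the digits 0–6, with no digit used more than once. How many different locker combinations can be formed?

Choose and order 5 of the 7 symbols: the first digit has 7 options, the next 6, and so on down to 3.
That product is 7 × 6 × 5 × 4 × 3 = 2520.

2520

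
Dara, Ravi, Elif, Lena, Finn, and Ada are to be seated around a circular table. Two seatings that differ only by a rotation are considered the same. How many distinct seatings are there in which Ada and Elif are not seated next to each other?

Without the restriction there are (5)! = 120 seatings.
Those with Ada next to Elif: fuse the pair into one unit and seat 5 units around a circle — 2·(4)! = 48.
Subtracting, 120 − 48 = 72.

72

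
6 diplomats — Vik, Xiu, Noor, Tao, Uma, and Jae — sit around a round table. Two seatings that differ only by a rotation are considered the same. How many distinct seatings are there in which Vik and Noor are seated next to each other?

Treat {Vik, Noor} as one unit (2 internal orders) and seat the resulting 5 units around the table: (4)! circular arrangements.
So 2 × (4)! = 2 × 24 = 48.

48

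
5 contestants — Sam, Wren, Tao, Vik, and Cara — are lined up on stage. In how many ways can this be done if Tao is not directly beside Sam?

72

There are 5! = 120 arrangements in all. If Tao and Sam are adjacent, merging them into one block gives 2·(4)! = 48 arrangements.
Complementary counting: 120 − 48 = 72.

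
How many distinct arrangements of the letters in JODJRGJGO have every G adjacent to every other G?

Treat the 2 copies of G as a single block. The multiset to arrange is then {GG, D, J, J, J, O, O, R}, 8 items in all.
That gives (8)!/(3!·2!) = 3360 arrangements.

3360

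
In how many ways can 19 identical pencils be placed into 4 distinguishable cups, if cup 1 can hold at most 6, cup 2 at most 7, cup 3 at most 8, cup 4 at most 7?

Without the upper bounds there are C(22,3) = 1540 ways to split 19 among 4 cups.
Subtract solutions that violate a single cap (substitute x_i' = x_i − (cap_i+1)): x_1 ≥ 7 gives C(15,3) = 455; x_2 ≥ 8 gives C(14,3) = 364; x_3 ≥ 9 gives C(13,3) = 286; x_4 ≥ 8 gives C(14,3) = 364. Together 1469.
Add back pairs where two caps are both exceeded: 35 + 20 + 35 + 10 + 20 + 10 = 130.
By inclusion–exclusion the count is 1540 − 1469 + 130 = 201.

201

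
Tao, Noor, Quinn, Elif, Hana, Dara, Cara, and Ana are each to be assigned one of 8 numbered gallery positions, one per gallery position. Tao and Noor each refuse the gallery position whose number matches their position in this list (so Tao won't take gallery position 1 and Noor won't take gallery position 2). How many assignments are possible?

30960

Let Aᵢ (for i ∈ {1, 2}) be the placements that put person i in their forbidden gallery position. Any j of these fix j positions, leaving (8−j)! ways to fill the rest, and there are C(2,j) ways to pick which j.
By inclusion–exclusion, the number of valid placements is Σ_{j=0}^{2} (−1)^j C(2,j)·(8−j)!.
Computing: 40320 − 10080 + 720 = 30960.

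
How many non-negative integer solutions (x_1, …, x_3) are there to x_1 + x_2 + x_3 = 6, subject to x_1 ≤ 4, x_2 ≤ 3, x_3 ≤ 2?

9

By stars and bars, unrestricted non-negative solutions to x_1+…+x_3 = 6 number C(6+2,2) = 28.
Subtract solutions that violate a single cap (substitute x_i' = x_i − (cap_i+1)): x_1 ≥ 5 gives C(3,2) = 3; x_2 ≥ 4 gives C(4,2) = 6; x_3 ≥ 3 gives C(5,2) = 10. Together 19.
No two caps can be exceeded simultaneously, so the pair terms are all 0.
By inclusion–exclusion the count is 28 − 19 + 0 = 9.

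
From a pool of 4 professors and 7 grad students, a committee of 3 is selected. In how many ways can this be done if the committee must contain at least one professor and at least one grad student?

Total 3-person selections from all 11: C(11,3) = 165.
Selections missing a whole group: no professors → C(7,3) = 35; no grad students → C(4,3) = 4.
Both groups omitted at once is impossible, so 165 − 39 = 126.

126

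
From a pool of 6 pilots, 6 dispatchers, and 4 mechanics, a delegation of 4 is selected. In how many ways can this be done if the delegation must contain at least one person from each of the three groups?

936

With no constraint there are C(16,4) = 1820 possible selections.
Subtract selections that omit an entire group: no pilots → C(10,4) = 210; no dispatchers → C(10,4) = 210; no mechanics → C(12,4) = 495.
Add back selections omitting two groups (i.e. drawn from a single group): C(6,4) + C(6,4) + C(4,4) = 31.
By inclusion–exclusion: 1820 − 915 + 31 = 936.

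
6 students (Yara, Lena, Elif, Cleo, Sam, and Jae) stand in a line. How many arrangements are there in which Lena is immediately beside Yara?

Treat {Lena, Yara} as a single unit. There are 5 units to order, and the pair itself can be ordered 2 ways.
So the count is 2·(5)! = 240.

240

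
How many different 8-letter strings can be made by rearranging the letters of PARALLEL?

3360

The 8 letters of PARALLEL have repeats: A appearing twice and L appearing 3 times.
So there are 8! / (3!·2!) = 3360 distinguishable arrangements.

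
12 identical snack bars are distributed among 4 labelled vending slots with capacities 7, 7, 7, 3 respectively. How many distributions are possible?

188

By stars and bars, unrestricted non-negative solutions to x_1+…+x_4 = 12 number C(12+3,3) = 455.
Subtract solutions that violate a single cap (substitute x_i' = x_i − (cap_i+1)): x_1 ≥ 8 gives C(7,3) = 35; x_2 ≥ 8 gives C(7,3) = 35; x_3 ≥ 8 gives C(7,3) = 35; x_4 ≥ 4 gives C(11,3) = 165. Together 270.
Add back pairs where two caps are both exceeded: 0 + 0 + 1 + 0 + 1 + 1 = 3.
By inclusion–exclusion the count is 455 − 270 + 3 = 188.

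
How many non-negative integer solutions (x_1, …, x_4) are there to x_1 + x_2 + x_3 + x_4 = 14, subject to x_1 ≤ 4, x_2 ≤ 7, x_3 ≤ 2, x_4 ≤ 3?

10

By stars and bars, unrestricted non-negative solutions to x_1+…+x_4 = 14 number C(14+3,3) = 680.
Subtract solutions that violate a single cap (substitute x_i' = x_i − (cap_i+1)): x_1 ≥ 5 gives C(12,3) = 220; x_2 ≥ 8 gives C(9,3) = 84; x_3 ≥ 3 gives C(14,3) = 364; x_4 ≥ 4 gives C(13,3) = 286. Together 954.
Add back pairs where two caps are both exceeded: 4 + 84 + 56 + 20 + 10 + 120 = 294.
Subtract triples: 0 + 0 + 10 + 0 = 10.
By inclusion–exclusion the count is 680 − 954 + 294 − 10 = 10.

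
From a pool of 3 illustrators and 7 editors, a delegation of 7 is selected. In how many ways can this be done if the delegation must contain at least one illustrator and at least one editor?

119

Total 7-person selections from all 10: C(10,7) = 120.
Selections missing a whole group: no illustrators → C(7,7) = 1; no editors → C(3,7) = 0.
Both groups omitted at once is impossible, so 120 − 1 = 119.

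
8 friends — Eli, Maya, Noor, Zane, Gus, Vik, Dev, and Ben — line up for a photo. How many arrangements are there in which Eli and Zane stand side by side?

10080

Glue Eli and Zane into one block (2 internal orders), leaving 7 units to arrange in a row.
So the count is 2·(7)! = 10080.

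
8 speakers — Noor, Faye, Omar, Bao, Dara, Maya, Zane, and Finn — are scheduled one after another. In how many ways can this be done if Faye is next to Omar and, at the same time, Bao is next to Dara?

2880

Treat {Faye,Omar} as one block (2 orders) and {Bao,Dara} as another (2 orders).
That leaves 6 units to arrange: 2 × 2 × 6! = 4 × 720 = 2880.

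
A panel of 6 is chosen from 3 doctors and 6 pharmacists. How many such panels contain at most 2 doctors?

64

Split by how many doctors are chosen (0 through 2).
Sum: C(3,0)·C(6,6) + C(3,1)·C(6,5) + C(3,2)·C(6,4) = 1 + 18 + 45 = 64.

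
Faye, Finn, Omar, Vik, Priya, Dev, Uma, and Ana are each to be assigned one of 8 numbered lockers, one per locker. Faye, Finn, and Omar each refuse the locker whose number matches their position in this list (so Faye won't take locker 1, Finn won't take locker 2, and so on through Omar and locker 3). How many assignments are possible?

27240

Let Aᵢ (for i ∈ {1, 2, 3}) be the placements that put person i in their forbidden locker. Any j of these fix j positions, leaving (8−j)! ways to fill the rest, and there are C(3,j) ways to pick which j.
By inclusion–exclusion, the number of valid placements is Σ_{j=0}^{3} (−1)^j C(3,j)·(8−j)!.
Computing: 40320 − 15120 + 2160 − 120 = 27240.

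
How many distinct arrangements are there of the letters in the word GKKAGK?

60

Letter multiplicities in GKKAGK: A×1, G×2, K×3.
The number of distinct arrangements is 6!/(3!·2!) = 720/12 = 60.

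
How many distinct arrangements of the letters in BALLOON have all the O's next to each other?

360

Treat the 2 copies of O as a single block. The multiset to arrange is then {OO, A, B, L, L, N}, 6 items in all.
That gives (6)!/(2!) = 360 arrangements.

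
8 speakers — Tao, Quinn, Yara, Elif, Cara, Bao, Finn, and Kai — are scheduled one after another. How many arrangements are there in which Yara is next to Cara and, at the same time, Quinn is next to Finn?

2880

Treat {Yara,Cara} as one block (2 orders) and {Quinn,Finn} as another (2 orders).
That leaves 6 units to arrange: 2 × 2 × 6! = 4 × 720 = 2880.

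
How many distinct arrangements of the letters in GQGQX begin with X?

6

Fix X in the first position and arrange the remaining 4 letters.
Those 4 letters have G appearing twice and Q appearing twice, giving (4)!/(2!·2!) = 6.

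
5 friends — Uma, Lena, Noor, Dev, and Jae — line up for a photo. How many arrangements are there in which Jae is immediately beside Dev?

48

Treat {Jae, Dev} as a single unit. There are 4 units to order, and the pair itself can be ordered 2 ways.
So the count is 2·(4)! = 48.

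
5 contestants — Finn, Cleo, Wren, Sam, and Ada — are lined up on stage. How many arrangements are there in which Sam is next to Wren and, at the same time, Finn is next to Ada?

24

Treat {Sam,Wren} as one block (2 orders) and {Finn,Ada} as another (2 orders).
That leaves 3 units to arrange: 2 × 2 × 3! = 4 × 6 = 24.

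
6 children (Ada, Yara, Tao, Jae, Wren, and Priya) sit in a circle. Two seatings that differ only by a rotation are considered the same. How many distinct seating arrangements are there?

120

Around a circle, 6 distinct people have 6!/6 = (5)! = 120 rotationally distinct seatings.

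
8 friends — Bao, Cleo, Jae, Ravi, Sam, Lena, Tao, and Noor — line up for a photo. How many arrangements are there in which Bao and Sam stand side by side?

10080

Place the 6 others and the Bao-Sam pair as 7 objects in a line; the pair has 2 internal arrangements.
That gives 2 × 7! = 2 × 5040 = 10080.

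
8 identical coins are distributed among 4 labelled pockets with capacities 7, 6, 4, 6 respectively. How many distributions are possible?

136

Without the upper bounds there are C(11,3) = 165 ways to split 8 among 4 pockets.
Subtract solutions that violate a single cap (substitute x_i' = x_i − (cap_i+1)): x_1 ≥ 8 gives C(3,3) = 1; x_2 ≥ 7 gives C(4,3) = 4; x_3 ≥ 5 gives C(6,3) = 20; x_4 ≥ 7 gives C(4,3) = 4. Together 29.
No two caps can be exceeded simultaneously, so the pair terms are all 0.
By inclusion–exclusion the count is 165 − 29 + 0 = 136.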